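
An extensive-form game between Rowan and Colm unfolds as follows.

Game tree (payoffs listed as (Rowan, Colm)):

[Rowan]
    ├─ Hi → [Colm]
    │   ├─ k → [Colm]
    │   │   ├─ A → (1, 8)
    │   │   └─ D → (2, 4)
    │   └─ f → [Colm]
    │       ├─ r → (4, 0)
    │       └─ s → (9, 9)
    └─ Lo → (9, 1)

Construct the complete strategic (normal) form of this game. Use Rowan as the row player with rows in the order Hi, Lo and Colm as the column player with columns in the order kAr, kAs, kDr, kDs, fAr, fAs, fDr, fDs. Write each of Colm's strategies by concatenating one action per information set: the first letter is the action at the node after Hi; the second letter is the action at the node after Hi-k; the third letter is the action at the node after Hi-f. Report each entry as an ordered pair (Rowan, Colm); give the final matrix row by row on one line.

          kAr      kAs      kDr      kDs      fAr      fAs      fDr      fDs
  Hi    (1,8)    (1,8)    (2,4)    (2,4)    (4,0)    (9,9)    (4,0)    (9,9)
  Lo    (9,1)    (9,1)    (9,1)    (9,1)    (9,1)    (9,1)    (9,1)    (9,1)

Hi: (1,8) (1,8) (2,4) (2,4) (4,0) (9,9) (4,0) (9,9) | Lo: (9,1) (9,1) (9,1) (9,1) (9,1) (9,1) (9,1) (9,1)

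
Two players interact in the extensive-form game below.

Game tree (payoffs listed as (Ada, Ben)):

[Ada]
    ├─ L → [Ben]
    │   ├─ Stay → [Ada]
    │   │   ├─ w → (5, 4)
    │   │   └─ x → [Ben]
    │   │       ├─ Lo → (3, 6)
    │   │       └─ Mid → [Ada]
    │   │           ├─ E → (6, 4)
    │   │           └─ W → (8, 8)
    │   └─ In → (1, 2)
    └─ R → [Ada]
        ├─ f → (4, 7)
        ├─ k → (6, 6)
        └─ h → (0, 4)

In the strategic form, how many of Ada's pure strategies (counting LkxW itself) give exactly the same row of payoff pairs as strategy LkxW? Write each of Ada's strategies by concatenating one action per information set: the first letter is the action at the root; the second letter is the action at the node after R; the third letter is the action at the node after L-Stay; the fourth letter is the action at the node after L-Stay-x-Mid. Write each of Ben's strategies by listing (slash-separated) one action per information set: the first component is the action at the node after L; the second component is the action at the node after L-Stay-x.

Row for LkxW (columns Stay/Lo, Stay/Mid, In/Lo, In/Mid): (3,6) (8,8) (1,2) (1,2).
Under LkxW, Ada's choice at the node after R can never be reached regardless of what Ben does, so varying those choices leaves every outcome unchanged.
Holding the reachable choices fixed and varying the unreachable one freely already gives 3 equivalent strategies.
No other strategy reproduces this row, so those 3 are the full class: LfxW, LkxW, LhxW.

3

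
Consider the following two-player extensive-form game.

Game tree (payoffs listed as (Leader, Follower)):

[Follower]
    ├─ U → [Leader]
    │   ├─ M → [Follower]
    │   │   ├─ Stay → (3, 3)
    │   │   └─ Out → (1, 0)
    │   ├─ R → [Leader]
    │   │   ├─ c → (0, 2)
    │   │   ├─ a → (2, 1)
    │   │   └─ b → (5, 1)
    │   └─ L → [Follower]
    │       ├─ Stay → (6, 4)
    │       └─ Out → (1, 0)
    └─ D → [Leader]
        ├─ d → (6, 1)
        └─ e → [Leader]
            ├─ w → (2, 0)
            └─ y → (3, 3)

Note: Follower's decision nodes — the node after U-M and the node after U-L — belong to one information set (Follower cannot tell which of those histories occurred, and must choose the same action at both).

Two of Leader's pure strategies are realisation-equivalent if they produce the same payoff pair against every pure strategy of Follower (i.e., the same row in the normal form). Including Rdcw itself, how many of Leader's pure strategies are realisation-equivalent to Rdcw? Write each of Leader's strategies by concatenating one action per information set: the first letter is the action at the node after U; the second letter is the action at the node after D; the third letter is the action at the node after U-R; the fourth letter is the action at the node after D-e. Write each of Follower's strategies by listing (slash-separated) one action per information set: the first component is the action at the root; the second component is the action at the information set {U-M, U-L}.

2

Row for Rdcw (columns U/Stay, U/Out, D/Stay, D/Out): (0,2) (0,2) (6,1) (6,1).
Under Rdcw, Leader's choice at the node after D-e can never be reached regardless of what Follower does, so varying those choices leaves every outcome unchanged.
Holding the reachable choices fixed and varying the unreachable one freely already gives 2 equivalent strategies.
No other strategy reproduces this row, so those 2 are the full class: Rdcw, Rdcy.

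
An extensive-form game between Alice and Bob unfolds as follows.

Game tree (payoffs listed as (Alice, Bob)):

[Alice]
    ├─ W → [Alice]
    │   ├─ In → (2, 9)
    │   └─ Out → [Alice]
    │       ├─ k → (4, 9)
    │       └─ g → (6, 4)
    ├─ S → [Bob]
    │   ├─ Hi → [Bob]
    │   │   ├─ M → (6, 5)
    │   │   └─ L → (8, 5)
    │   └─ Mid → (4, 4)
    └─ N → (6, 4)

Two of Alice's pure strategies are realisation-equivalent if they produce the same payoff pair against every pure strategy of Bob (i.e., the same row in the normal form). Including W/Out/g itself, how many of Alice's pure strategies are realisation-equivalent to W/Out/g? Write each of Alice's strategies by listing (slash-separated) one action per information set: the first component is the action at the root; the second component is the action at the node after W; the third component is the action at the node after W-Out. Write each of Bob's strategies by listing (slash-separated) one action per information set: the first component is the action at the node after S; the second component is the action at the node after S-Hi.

5

Row for W/Out/g (columns Hi/M, Hi/L, Mid/M, Mid/L): (6,4) (6,4) (6,4) (6,4).
Every one of Alice's information sets is on the play path for some reply by Bob when Alice follows W/Out/g.
Even so, N/In/k, N/In/g, N/Out/k, N/Out/g happen to produce the same payoff in every column — so 5 strategies share this row.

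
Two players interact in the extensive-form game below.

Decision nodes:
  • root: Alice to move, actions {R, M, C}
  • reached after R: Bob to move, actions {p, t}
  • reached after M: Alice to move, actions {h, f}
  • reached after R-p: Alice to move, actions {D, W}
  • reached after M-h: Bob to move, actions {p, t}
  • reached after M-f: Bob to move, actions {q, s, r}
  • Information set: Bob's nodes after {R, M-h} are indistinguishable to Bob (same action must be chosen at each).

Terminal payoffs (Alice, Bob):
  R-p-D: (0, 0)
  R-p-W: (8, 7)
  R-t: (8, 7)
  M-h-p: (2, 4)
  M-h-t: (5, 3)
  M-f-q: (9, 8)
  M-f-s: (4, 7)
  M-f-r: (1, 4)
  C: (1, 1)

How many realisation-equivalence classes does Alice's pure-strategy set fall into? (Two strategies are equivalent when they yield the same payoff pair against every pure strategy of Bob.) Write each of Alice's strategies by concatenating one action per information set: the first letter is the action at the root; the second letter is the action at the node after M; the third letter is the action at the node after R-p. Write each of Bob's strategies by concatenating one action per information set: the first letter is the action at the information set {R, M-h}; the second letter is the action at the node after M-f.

5

Alice has 12 pure strategies: RhD, RhW, RfD, RfW, MhD, MhW, MfD, MfW, ChD, ChW, CfD, CfW. Columns: pq, ps, pr, tq, ts, tr.
{RhD, RfD} → row (0,0) (0,0) (0,0) (8,7) (8,7) (8,7)
{RhW, RfW} → row (8,7) (8,7) (8,7) (8,7) (8,7) (8,7)
{MhD, MhW} → row (2,4) (2,4) (2,4) (5,3) (5,3) (5,3)
{MfD, MfW} → row (9,8) (4,7) (1,4) (9,8) (4,7) (1,4)
{ChD, ChW, CfD, CfW} → row (1,1) (1,1) (1,1) (1,1) (1,1) (1,1)
That's 5 distinct rows out of 12 strategies.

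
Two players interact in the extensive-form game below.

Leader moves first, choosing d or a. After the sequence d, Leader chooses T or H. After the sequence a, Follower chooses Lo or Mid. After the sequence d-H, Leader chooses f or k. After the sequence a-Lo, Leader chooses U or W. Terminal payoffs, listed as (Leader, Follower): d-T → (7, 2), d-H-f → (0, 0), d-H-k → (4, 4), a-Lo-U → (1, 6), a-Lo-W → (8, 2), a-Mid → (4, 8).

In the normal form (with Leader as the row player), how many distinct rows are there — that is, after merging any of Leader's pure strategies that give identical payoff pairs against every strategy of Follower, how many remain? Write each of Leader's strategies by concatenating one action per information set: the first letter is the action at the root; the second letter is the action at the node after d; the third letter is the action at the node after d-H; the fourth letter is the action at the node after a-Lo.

5

Leader has 16 pure strategies: dTfU, dTfW, dTkU, dTkW, dHfU, dHfW, dHkU, dHkW, aTfU, aTfW, aTkU, aTkW, aHfU, aHfW, aHkU, aHkW. Columns: Lo, Mid.
{dTfU, dTfW, dTkU, dTkW} → row (7,2) (7,2)
{dHfU, dHfW} → row (0,0) (0,0)
{dHkU, dHkW} → row (4,4) (4,4)
{aTfU, aTkU, aHfU, aHkU} → row (1,6) (4,8)
{aTfW, aTkW, aHfW, aHkW} → row (8,2) (4,8)
That's 5 distinct rows out of 16 strategies.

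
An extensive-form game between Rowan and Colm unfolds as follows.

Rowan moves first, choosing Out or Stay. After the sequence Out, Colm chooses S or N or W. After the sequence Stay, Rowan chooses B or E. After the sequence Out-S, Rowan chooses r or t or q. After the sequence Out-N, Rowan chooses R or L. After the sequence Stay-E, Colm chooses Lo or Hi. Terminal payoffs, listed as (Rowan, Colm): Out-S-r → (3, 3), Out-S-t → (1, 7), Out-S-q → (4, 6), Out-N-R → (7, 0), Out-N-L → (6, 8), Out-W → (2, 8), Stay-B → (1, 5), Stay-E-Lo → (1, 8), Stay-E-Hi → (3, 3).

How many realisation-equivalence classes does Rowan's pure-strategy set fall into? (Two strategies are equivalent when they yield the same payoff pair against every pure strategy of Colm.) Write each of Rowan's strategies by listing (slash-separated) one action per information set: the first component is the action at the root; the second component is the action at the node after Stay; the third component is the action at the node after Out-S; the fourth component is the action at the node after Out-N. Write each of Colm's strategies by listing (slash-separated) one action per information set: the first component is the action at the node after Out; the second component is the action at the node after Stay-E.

8

Rowan has 24 pure strategies: Out/B/r/R, Out/B/r/L, Out/B/t/R, Out/B/t/L, Out/B/q/R, Out/B/q/L, Out/E/r/R, Out/E/r/L, Out/E/t/R, Out/E/t/L, Out/E/q/R, Out/E/q/L, Stay/B/r/R, Stay/B/r/L, Stay/B/t/R, Stay/B/t/L, Stay/B/q/R, Stay/B/q/L, Stay/E/r/R, Stay/E/r/L, Stay/E/t/R, Stay/E/t/L, Stay/E/q/R, Stay/E/q/L. Columns: S/Lo, S/Hi, N/Lo, N/Hi, W/Lo, W/Hi.
{Out/B/r/R, Out/E/r/R} → row (3,3) (3,3) (7,0) (7,0) (2,8) (2,8)
{Out/B/r/L, Out/E/r/L} → row (3,3) (3,3) (6,8) (6,8) (2,8) (2,8)
{Out/B/t/R, Out/E/t/R} → row (1,7) (1,7) (7,0) (7,0) (2,8) (2,8)
{Out/B/t/L, Out/E/t/L} → row (1,7) (1,7) (6,8) (6,8) (2,8) (2,8)
{Out/B/q/R, Out/E/q/R} → row (4,6) (4,6) (7,0) (7,0) (2,8) (2,8)
{Out/B/q/L, Out/E/q/L} → row (4,6) (4,6) (6,8) (6,8) (2,8) (2,8)
{Stay/B/r/R, Stay/B/r/L, Stay/B/t/R, Stay/B/t/L, Stay/B/q/R, Stay/B/q/L} → row (1,5) (1,5) (1,5) (1,5) (1,5) (1,5)
{Stay/E/r/R, Stay/E/r/L, Stay/E/t/R, Stay/E/t/L, Stay/E/q/R, Stay/E/q/L} → row (1,8) (3,3) (1,8) (3,3) (1,8) (3,3)
That's 8 distinct rows out of 24 strategies.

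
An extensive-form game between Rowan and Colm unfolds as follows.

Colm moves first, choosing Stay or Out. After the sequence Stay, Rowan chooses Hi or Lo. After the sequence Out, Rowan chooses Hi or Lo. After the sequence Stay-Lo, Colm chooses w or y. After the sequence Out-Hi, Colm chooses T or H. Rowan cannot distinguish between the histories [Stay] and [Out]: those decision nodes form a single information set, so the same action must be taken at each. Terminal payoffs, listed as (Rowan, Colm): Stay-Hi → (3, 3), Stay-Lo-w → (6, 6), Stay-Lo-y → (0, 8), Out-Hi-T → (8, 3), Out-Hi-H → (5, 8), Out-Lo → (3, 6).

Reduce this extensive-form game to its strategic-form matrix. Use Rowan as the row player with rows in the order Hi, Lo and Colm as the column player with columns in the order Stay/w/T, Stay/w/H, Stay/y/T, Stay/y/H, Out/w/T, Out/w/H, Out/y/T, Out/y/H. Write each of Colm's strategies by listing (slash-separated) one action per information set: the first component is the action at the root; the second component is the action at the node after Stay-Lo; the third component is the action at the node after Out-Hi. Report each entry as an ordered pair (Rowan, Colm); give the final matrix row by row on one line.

Hi: (3,3) (3,3) (3,3) (3,3) (8,3) (5,8) (8,3) (5,8) | Lo: (6,6) (6,6) (0,8) (0,8) (3,6) (3,6) (3,6) (3,6)

      Stay/w/T  Stay/w/H  Stay/y/T  Stay/y/H  Out/w/T  Out/w/H  Out/y/T  Out/y/H
  Hi    (3,3)    (3,3)    (3,3)    (3,3)    (8,3)    (5,8)    (8,3)    (5,8)
  Lo    (6,6)    (6,6)    (0,8)    (0,8)    (3,6)    (3,6)    (3,6)    (3,6)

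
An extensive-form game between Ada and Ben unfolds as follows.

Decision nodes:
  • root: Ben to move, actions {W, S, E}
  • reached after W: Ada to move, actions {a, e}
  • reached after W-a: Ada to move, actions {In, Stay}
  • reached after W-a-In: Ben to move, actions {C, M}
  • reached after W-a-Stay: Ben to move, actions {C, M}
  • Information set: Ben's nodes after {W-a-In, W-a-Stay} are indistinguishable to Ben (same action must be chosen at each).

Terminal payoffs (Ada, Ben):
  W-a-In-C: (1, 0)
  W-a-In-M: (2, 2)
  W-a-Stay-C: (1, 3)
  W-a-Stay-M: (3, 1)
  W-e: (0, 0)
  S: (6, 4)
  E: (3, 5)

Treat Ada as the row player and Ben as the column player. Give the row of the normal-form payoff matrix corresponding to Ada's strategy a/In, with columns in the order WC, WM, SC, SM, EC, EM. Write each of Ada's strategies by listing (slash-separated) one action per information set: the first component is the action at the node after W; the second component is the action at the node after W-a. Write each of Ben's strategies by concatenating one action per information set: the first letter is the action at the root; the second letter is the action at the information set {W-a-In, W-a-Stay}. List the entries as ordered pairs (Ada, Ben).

vs WC: Ben plays W → Ada plays a at [W] → Ada plays In at [W-a] → Ben plays C at [W-a-In] → (1, 0)
vs WM: Ben plays W → Ada plays a at [W] → Ada plays In at [W-a] → Ben plays M at [W-a-In] → (2, 2)
vs SC: Ben plays S → (6, 4)
vs SM: Ben plays S → (6, 4)
vs EC: Ben plays E → (3, 5)
vs EM: Ben plays E → (3, 5)

(1,0) (2,2) (6,4) (6,4) (3,5) (3,5)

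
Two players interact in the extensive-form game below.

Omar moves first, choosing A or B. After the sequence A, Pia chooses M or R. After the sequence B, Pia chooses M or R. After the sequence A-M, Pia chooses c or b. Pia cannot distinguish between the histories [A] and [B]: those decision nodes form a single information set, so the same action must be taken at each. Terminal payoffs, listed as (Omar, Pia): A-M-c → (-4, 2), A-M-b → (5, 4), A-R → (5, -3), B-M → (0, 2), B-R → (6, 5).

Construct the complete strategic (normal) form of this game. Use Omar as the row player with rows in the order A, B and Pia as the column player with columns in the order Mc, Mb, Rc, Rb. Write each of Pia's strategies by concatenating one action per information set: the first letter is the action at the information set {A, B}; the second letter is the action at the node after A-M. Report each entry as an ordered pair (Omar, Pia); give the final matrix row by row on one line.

           Mc       Mb       Rc       Rb
   A   (-4,2)    (5,4)   (5,-3)   (5,-3)
   B    (0,2)    (0,2)    (6,5)    (6,5)

A: (-4,2) (5,4) (5,-3) (5,-3) | B: (0,2) (0,2) (6,5) (6,5)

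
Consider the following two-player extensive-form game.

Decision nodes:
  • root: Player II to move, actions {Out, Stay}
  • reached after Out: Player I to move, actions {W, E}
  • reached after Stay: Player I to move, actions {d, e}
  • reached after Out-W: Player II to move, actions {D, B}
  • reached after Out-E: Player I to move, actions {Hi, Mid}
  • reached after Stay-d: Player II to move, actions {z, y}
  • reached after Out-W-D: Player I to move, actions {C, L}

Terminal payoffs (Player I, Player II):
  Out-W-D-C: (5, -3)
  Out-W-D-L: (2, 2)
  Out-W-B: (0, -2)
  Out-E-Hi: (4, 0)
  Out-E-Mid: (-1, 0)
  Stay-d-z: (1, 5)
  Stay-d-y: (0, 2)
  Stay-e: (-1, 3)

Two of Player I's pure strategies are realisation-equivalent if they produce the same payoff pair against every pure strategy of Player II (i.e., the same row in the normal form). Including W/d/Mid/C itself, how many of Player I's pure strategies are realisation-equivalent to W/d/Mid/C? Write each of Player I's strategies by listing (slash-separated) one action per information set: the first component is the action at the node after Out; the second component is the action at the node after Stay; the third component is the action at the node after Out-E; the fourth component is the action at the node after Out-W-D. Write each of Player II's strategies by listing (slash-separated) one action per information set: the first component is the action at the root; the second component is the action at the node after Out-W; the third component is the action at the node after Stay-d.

2

Row for W/d/Mid/C (columns Out/D/z, Out/D/y, Out/B/z, Out/B/y, Stay/D/z, Stay/D/y, Stay/B/z, Stay/B/y): (5,-3) (5,-3) (0,-2) (0,-2) (1,5) (0,2) (1,5) (0,2).
Under W/d/Mid/C, Player I's choice at the node after Out-E can never be reached regardless of what Player II does, so varying those choices leaves every outcome unchanged.
Holding the reachable choices fixed and varying the unreachable one freely already gives 2 equivalent strategies.
No other strategy reproduces this row, so those 2 are the full class: W/d/Hi/C, W/d/Mid/C.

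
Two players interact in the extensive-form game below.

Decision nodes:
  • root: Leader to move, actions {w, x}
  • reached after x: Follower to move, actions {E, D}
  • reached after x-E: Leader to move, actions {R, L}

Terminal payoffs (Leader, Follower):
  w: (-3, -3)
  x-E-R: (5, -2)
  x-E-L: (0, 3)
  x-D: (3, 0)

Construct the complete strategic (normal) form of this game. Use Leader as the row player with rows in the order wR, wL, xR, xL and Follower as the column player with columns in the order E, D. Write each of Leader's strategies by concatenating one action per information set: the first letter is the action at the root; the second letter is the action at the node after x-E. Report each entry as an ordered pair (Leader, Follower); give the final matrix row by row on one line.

Row wR: E→(-3,-3), D→(-3,-3)
Row wL: E→(-3,-3), D→(-3,-3)
Row xR: E→(5,-2), D→(3,0)
Row xL: E→(0,3), D→(3,0)

wR: (-3,-3) (-3,-3) | wL: (-3,-3) (-3,-3) | xR: (5,-2) (3,0) | xL: (0,3) (3,0)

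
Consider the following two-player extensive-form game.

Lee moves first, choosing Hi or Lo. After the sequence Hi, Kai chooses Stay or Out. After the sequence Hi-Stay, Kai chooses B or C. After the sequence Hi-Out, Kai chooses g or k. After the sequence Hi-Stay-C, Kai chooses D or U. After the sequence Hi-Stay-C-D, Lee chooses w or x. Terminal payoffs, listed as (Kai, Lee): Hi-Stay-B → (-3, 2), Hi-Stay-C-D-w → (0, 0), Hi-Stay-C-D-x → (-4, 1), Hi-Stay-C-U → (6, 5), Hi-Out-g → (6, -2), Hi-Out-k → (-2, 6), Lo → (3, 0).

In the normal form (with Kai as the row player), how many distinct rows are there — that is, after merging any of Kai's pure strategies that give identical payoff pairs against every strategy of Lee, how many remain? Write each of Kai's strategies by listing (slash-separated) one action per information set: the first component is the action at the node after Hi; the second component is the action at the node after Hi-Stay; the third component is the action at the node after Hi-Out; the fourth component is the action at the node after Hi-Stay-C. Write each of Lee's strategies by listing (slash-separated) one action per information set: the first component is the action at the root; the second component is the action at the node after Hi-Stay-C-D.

5

Kai has 16 pure strategies: Stay/B/g/D, Stay/B/g/U, Stay/B/k/D, Stay/B/k/U, Stay/C/g/D, Stay/C/g/U, Stay/C/k/D, Stay/C/k/U, Out/B/g/D, Out/B/g/U, Out/B/k/D, Out/B/k/U, Out/C/g/D, Out/C/g/U, Out/C/k/D, Out/C/k/U. Columns: Hi/w, Hi/x, Lo/w, Lo/x.
{Stay/B/g/D, Stay/B/g/U, Stay/B/k/D, Stay/B/k/U} → row (-3,2) (-3,2) (3,0) (3,0)
{Stay/C/g/D, Stay/C/k/D} → row (0,0) (-4,1) (3,0) (3,0)
{Stay/C/g/U, Stay/C/k/U} → row (6,5) (6,5) (3,0) (3,0)
{Out/B/g/D, Out/B/g/U, Out/C/g/D, Out/C/g/U} → row (6,-2) (6,-2) (3,0) (3,0)
{Out/B/k/D, Out/B/k/U, Out/C/k/D, Out/C/k/U} → row (-2,6) (-2,6) (3,0) (3,0)
That's 5 distinct rows out of 16 strategies.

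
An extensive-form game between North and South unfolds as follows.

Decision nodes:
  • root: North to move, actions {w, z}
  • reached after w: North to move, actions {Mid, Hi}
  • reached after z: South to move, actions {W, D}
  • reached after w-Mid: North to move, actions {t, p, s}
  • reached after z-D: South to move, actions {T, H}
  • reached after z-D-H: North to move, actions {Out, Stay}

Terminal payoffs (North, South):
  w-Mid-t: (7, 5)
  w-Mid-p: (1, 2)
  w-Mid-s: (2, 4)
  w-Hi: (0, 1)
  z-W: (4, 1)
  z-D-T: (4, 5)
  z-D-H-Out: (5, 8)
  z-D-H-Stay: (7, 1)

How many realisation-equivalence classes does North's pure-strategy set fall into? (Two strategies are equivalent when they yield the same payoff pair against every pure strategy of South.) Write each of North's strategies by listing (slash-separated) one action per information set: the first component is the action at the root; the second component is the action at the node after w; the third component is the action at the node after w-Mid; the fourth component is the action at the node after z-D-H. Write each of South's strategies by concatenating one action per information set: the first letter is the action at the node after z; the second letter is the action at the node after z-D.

6

North has 24 pure strategies: w/Mid/t/Out, w/Mid/t/Stay, w/Mid/p/Out, w/Mid/p/Stay, w/Mid/s/Out, w/Mid/s/Stay, w/Hi/t/Out, w/Hi/t/Stay, w/Hi/p/Out, w/Hi/p/Stay, w/Hi/s/Out, w/Hi/s/Stay, z/Mid/t/Out, z/Mid/t/Stay, z/Mid/p/Out, z/Mid/p/Stay, z/Mid/s/Out, z/Mid/s/Stay, z/Hi/t/Out, z/Hi/t/Stay, z/Hi/p/Out, z/Hi/p/Stay, z/Hi/s/Out, z/Hi/s/Stay. Columns: WT, WH, DT, DH.
{w/Mid/t/Out, w/Mid/t/Stay} → row (7,5) (7,5) (7,5) (7,5)
{w/Mid/p/Out, w/Mid/p/Stay} → row (1,2) (1,2) (1,2) (1,2)
{w/Mid/s/Out, w/Mid/s/Stay} → row (2,4) (2,4) (2,4) (2,4)
{w/Hi/t/Out, w/Hi/t/Stay, w/Hi/p/Out, w/Hi/p/Stay, w/Hi/s/Out, w/Hi/s/Stay} → row (0,1) (0,1) (0,1) (0,1)
{z/Mid/t/Out, z/Mid/p/Out, z/Mid/s/Out, z/Hi/t/Out, z/Hi/p/Out, z/Hi/s/Out} → row (4,1) (4,1) (4,5) (5,8)
{z/Mid/t/Stay, z/Mid/p/Stay, z/Mid/s/Stay, z/Hi/t/Stay, z/Hi/p/Stay, z/Hi/s/Stay} → row (4,1) (4,1) (4,5) (7,1)
That's 6 distinct rows out of 24 strategies.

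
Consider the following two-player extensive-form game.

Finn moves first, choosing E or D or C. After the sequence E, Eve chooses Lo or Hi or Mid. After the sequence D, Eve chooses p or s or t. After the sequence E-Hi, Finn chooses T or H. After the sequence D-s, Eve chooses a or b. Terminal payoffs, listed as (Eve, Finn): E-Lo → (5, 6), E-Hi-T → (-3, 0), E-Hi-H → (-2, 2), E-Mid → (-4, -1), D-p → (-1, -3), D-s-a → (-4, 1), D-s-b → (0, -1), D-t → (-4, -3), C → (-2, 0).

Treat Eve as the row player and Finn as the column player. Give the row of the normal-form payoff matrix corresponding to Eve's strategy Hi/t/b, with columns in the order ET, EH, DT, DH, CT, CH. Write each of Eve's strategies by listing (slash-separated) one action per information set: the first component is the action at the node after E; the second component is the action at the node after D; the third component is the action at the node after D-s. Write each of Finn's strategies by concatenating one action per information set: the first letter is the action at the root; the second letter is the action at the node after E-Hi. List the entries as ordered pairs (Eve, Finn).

vs ET: Finn plays E → Eve plays Hi at [E] → Finn plays T at [E-Hi] → (-3, 0)
vs EH: Finn plays E → Eve plays Hi at [E] → Finn plays H at [E-Hi] → (-2, 2)
vs DT: Finn plays D → Eve plays t at [D] → (-4, -3)
vs DH: Finn plays D → Eve plays t at [D] → (-4, -3)
vs CT: Finn plays C → (-2, 0)
vs CH: Finn plays C → (-2, 0)

(-3,0) (-2,2) (-4,-3) (-4,-3) (-2,0) (-2,0)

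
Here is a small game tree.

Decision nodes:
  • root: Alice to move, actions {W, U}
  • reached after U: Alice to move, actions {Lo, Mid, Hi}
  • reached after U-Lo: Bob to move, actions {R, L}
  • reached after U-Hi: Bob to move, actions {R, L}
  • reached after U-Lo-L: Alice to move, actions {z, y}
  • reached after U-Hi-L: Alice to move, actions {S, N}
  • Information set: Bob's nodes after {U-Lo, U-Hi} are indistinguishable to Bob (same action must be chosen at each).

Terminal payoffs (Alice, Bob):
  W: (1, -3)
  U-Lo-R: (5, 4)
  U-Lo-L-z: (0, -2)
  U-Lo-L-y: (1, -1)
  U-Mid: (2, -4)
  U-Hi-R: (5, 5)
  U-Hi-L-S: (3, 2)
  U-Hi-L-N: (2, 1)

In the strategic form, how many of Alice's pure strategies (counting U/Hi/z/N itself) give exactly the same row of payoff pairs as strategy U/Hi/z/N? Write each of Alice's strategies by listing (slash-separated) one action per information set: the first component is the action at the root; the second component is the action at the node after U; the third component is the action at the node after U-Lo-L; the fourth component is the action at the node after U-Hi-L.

Row for U/Hi/z/N (columns R, L): (5,5) (2,1).
Under U/Hi/z/N, Alice's choice at the node after U-Lo-L can never be reached regardless of what Bob does, so varying those choices leaves every outcome unchanged.
Holding the reachable choices fixed and varying the unreachable one freely already gives 2 equivalent strategies.
No other strategy reproduces this row, so those 2 are the full class: U/Hi/z/N, U/Hi/y/N.

2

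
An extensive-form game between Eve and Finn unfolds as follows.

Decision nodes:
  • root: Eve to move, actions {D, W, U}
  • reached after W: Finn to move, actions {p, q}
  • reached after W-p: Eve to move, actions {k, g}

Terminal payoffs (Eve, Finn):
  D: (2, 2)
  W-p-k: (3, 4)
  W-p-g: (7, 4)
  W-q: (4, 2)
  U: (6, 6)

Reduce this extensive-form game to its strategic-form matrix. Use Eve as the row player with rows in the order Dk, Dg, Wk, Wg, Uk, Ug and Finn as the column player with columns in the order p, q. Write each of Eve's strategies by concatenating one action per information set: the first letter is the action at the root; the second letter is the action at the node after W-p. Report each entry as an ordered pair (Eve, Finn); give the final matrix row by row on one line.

Dk: (2,2) (2,2) | Dg: (2,2) (2,2) | Wk: (3,4) (4,2) | Wg: (7,4) (4,2) | Uk: (6,6) (6,6) | Ug: (6,6) (6,6)

            p        q
  Dk    (2,2)    (2,2)
  Dg    (2,2)    (2,2)
  Wk    (3,4)    (4,2)
  Wg    (7,4)    (4,2)
  Uk    (6,6)    (6,6)
  Ug    (6,6)    (6,6)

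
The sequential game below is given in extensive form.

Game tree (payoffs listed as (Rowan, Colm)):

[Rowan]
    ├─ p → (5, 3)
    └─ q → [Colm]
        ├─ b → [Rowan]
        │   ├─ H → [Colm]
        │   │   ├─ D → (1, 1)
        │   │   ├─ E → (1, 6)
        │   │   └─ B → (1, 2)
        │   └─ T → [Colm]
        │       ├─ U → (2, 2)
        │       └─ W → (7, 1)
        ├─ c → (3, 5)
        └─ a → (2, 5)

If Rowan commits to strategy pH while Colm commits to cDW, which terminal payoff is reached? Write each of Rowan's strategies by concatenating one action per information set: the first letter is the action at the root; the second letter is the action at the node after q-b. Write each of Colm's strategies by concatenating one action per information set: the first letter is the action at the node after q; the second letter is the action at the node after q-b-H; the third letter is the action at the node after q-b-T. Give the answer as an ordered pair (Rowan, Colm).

(5, 3)

Trace the play path from the root:
  Rowan plays p
→ terminal payoff (5, 3).
(Rowan's choice at the node after q-b is never reached on this path, so it doesn't affect the outcome.)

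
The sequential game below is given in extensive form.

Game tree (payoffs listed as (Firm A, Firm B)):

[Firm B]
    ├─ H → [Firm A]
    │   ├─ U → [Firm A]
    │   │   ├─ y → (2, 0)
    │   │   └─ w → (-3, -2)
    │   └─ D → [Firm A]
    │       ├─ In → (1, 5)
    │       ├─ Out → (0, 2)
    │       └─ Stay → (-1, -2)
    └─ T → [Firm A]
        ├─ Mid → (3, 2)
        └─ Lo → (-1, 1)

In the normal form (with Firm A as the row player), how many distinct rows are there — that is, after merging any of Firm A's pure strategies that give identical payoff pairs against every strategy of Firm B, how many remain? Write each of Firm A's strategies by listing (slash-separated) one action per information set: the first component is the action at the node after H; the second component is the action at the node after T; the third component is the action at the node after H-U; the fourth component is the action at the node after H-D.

Firm A has 24 pure strategies: U/Mid/y/In, U/Mid/y/Out, U/Mid/y/Stay, U/Mid/w/In, U/Mid/w/Out, U/Mid/w/Stay, U/Lo/y/In, U/Lo/y/Out, U/Lo/y/Stay, U/Lo/w/In, U/Lo/w/Out, U/Lo/w/Stay, D/Mid/y/In, D/Mid/y/Out, D/Mid/y/Stay, D/Mid/w/In, D/Mid/w/Out, D/Mid/w/Stay, D/Lo/y/In, D/Lo/y/Out, D/Lo/y/Stay, D/Lo/w/In, D/Lo/w/Out, D/Lo/w/Stay. Columns: H, T.
{U/Mid/y/In, U/Mid/y/Out, U/Mid/y/Stay} → row (2,0) (3,2)
{U/Mid/w/In, U/Mid/w/Out, U/Mid/w/Stay} → row (-3,-2) (3,2)
{U/Lo/y/In, U/Lo/y/Out, U/Lo/y/Stay} → row (2,0) (-1,1)
{U/Lo/w/In, U/Lo/w/Out, U/Lo/w/Stay} → row (-3,-2) (-1,1)
{D/Mid/y/In, D/Mid/w/In} → row (1,5) (3,2)
{D/Mid/y/Out, D/Mid/w/Out} → row (0,2) (3,2)
{D/Mid/y/Stay, D/Mid/w/Stay} → row (-1,-2) (3,2)
{D/Lo/y/In, D/Lo/w/In} → row (1,5) (-1,1)
{D/Lo/y/Out, D/Lo/w/Out} → row (0,2) (-1,1)
{D/Lo/y/Stay, D/Lo/w/Stay} → row (-1,-2) (-1,1)
That's 10 distinct rows out of 24 strategies.

10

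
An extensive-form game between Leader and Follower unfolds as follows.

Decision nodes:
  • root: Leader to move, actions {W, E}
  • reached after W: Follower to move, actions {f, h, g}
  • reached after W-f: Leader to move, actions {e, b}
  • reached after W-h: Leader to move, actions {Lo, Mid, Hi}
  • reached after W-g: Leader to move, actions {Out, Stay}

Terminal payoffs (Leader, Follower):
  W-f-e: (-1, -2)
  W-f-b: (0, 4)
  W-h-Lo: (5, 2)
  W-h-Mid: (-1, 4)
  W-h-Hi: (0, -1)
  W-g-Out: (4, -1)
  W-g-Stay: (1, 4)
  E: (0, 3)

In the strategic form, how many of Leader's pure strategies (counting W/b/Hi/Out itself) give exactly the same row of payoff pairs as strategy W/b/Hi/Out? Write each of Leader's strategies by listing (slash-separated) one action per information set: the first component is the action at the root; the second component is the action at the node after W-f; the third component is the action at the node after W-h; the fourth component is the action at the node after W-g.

1

Row for W/b/Hi/Out (columns f, h, g): (0,4) (0,-1) (4,-1).
Every one of Leader's information sets is on the play path for some reply by Follower when Leader follows W/b/Hi/Out.
Changing the action at any of them therefore changes at least one column, so only W/b/Hi/Out itself gives this row.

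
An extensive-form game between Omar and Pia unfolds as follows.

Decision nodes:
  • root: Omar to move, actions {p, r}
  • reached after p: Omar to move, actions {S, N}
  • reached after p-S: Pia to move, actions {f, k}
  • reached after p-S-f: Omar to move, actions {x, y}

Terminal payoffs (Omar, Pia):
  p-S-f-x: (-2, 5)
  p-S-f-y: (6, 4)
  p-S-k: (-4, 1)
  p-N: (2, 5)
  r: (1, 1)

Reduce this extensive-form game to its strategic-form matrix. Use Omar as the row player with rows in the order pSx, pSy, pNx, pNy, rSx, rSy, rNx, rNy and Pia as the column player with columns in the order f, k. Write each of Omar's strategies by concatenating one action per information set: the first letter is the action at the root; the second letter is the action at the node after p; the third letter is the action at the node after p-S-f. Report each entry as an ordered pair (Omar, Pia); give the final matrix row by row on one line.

Row pSx: f→(-2,5), k→(-4,1)
Row pSy: f→(6,4), k→(-4,1)
Row pNx: f→(2,5), k→(2,5)
Row pNy: f→(2,5), k→(2,5)
Row rSx: f→(1,1), k→(1,1)
Row rSy: f→(1,1), k→(1,1)
Row rNx: f→(1,1), k→(1,1)
Row rNy: f→(1,1), k→(1,1)

pSx: (-2,5) (-4,1) | pSy: (6,4) (-4,1) | pNx: (2,5) (2,5) | pNy: (2,5) (2,5) | rSx: (1,1) (1,1) | rSy: (1,1) (1,1) | rNx: (1,1) (1,1) | rNy: (1,1) (1,1)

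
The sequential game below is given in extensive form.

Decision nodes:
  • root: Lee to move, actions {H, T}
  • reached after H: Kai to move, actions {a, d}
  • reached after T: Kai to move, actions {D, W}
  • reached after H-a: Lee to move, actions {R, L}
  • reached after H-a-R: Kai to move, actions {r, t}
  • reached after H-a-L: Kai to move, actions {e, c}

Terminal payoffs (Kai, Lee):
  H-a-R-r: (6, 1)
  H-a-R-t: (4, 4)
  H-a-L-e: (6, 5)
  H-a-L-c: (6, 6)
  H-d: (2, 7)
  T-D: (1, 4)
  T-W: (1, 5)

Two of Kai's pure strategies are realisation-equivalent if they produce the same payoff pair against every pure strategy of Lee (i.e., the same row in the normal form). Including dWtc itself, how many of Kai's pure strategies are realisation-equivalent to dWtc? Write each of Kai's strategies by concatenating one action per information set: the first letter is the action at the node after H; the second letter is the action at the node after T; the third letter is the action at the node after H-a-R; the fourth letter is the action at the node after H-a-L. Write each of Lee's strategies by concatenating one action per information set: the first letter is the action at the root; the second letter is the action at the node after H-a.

Row for dWtc (columns HR, HL, TR, TL): (2,7) (2,7) (1,5) (1,5).
Under dWtc, Kai's choice at the node after H-a-R and at the node after H-a-L can never be reached regardless of what Lee does, so varying those choices leaves every outcome unchanged.
Holding the reachable choices fixed and varying the unreachable ones freely already gives 2 × 2 = 4 equivalent strategies.
No other strategy reproduces this row, so those 4 are the full class: dWre, dWrc, dWte, dWtc.

4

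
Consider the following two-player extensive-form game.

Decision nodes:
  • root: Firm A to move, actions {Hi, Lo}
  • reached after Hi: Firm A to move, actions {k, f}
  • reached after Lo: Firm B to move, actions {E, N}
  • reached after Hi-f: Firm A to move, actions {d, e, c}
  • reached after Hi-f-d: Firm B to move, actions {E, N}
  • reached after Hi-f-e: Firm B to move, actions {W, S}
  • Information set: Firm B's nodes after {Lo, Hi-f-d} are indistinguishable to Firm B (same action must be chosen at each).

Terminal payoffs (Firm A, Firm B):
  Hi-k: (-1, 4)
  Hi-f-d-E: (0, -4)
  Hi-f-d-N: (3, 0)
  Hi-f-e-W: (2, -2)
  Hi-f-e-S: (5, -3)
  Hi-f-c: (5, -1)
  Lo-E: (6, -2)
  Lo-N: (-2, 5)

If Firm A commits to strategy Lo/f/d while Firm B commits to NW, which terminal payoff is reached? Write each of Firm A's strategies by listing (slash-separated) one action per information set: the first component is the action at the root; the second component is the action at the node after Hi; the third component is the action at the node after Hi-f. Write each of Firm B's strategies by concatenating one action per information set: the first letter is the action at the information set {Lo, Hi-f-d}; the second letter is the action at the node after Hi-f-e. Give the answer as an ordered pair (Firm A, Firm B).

(-2, 5)

Trace the play path from the root:
  Firm A plays Lo
  Firm B plays N at [Lo]
→ terminal payoff (-2, 5).
(Firm A's choice at the node after Hi is never reached on this path, so it doesn't affect the outcome.)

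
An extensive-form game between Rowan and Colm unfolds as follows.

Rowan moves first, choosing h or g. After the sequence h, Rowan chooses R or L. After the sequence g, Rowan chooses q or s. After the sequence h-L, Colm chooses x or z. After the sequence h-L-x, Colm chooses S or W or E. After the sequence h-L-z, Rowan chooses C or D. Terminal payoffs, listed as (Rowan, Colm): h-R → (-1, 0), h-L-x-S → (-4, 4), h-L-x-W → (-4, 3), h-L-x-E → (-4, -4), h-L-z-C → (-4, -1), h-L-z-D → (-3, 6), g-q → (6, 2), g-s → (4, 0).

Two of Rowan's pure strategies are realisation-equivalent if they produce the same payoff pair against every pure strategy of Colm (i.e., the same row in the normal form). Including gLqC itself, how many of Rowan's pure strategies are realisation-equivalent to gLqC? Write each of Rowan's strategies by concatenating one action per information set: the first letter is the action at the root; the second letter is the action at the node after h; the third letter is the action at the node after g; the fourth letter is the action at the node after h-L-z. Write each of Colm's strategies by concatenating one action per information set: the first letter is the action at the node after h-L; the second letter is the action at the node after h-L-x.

Row for gLqC (columns xS, xW, xE, zS, zW, zE): (6,2) (6,2) (6,2) (6,2) (6,2) (6,2).
Under gLqC, Rowan's choice at the node after h and at the node after h-L-z can never be reached regardless of what Colm does, so varying those choices leaves every outcome unchanged.
Holding the reachable choices fixed and varying the unreachable ones freely already gives 2 × 2 = 4 equivalent strategies.
No other strategy reproduces this row, so those 4 are the full class: gRqC, gRqD, gLqC, gLqD.

4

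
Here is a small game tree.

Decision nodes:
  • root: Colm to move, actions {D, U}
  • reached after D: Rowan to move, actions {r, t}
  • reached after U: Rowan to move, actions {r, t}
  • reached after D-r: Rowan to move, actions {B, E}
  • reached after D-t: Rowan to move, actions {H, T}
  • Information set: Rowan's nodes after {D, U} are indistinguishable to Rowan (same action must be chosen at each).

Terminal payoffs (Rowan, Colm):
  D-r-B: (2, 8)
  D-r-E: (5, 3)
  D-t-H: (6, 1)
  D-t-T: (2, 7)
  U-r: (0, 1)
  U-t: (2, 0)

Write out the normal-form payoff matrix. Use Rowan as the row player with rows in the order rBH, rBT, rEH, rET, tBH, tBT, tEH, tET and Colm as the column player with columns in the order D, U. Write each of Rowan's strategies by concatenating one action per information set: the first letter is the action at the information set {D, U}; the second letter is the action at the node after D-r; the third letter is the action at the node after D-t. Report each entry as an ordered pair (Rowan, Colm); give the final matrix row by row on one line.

rBH: (2,8) (0,1) | rBT: (2,8) (0,1) | rEH: (5,3) (0,1) | rET: (5,3) (0,1) | tBH: (6,1) (2,0) | tBT: (2,7) (2,0) | tEH: (6,1) (2,0) | tET: (2,7) (2,0)

            D        U
 rBH    (2,8)    (0,1)
 rBT    (2,8)    (0,1)
 rEH    (5,3)    (0,1)
 rET    (5,3)    (0,1)
 tBH    (6,1)    (2,0)
 tBT    (2,7)    (2,0)
 tEH    (6,1)    (2,0)
 tET    (2,7)    (2,0)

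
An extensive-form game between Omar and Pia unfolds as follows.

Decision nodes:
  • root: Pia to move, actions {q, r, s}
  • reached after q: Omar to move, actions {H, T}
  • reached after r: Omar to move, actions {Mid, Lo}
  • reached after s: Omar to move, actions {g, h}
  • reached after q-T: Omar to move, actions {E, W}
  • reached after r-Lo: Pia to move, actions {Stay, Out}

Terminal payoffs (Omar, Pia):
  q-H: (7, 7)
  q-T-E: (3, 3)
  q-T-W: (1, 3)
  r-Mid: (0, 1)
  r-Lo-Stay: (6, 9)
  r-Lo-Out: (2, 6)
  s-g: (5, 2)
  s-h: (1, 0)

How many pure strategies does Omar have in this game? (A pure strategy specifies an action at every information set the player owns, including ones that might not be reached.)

16

Omar owns the node after q with actions {H, T} — two choices.
Omar owns the node after r with actions {Mid, Lo} — two choices.
Omar owns the node after s with actions {g, h} — two choices.
Omar owns the node after q-T with actions {E, W} — two choices.
A pure strategy fixes one action at each information set independently, so the count is the product 2 × 2 × 2 × 2 = 16.
(For reference, Pia has 6 pure strategies, giving a 16×6 normal-form matrix.)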